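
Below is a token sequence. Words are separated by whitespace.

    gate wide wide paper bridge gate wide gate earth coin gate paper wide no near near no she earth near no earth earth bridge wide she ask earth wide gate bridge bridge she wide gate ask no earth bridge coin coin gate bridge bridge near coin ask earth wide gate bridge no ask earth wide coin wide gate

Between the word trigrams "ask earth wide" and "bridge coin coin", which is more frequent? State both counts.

"ask earth wide" (3 vs 1)

"ask earth wide": 3 occurrences
"bridge coin coin": 1 occurrence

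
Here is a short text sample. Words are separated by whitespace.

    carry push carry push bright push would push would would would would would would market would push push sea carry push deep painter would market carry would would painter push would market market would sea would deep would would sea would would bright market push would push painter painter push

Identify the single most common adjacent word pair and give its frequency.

"would would", 8 times

Bigram frequencies (highest first):
  would would: 8
  push would: 4
  carry push: 3
  would push: 3
  would market: 3
  market would: 2
  … (23 more, each ≤ 2)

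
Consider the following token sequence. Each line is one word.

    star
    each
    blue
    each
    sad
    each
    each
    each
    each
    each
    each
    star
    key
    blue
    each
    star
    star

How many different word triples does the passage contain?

12

17 tokens → 15 trigram windows in total.
Repeated trigrams (each contributes count−1 duplicates):
  each each each: 4
3 duplicate windows → 15 − 3 = 12 distinct.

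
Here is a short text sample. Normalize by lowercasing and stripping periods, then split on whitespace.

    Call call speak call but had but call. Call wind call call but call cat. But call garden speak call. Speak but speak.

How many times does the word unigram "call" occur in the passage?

Scanning the 23 tokens for "call":
  position 1: call
  position 2: call
  position 4: call
  position 8: call
  position 9: call
  position 11: call
  position 12: call
  position 14: call
  position 17: call
  position 20: call

10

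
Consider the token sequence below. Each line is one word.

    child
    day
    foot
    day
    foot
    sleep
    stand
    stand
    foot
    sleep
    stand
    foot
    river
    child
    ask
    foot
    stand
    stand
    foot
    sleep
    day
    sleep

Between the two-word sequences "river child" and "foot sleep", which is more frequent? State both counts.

"foot sleep" (3 vs 1)

"river child": 1 occurrence
"foot sleep": 3 occurrences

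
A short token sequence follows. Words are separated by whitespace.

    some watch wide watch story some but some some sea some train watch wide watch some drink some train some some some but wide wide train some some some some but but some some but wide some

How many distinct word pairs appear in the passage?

21

37 tokens → 36 bigram windows in total.
Repeated bigrams (each contributes count−1 duplicates):
  some some: 7
  some but: 4
  but some: 2
  but wide: 2
  some train: 2
  train some: 2
  watch wide: 2
  wide watch: 2
15 duplicate windows → 36 − 15 = 21 distinct.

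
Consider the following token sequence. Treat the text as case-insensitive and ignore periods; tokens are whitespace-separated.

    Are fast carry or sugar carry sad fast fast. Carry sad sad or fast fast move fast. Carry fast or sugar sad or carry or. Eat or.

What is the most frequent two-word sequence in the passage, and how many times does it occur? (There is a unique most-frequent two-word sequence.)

"fast carry", 3 times

Bigram frequencies (highest first):
  fast carry: 3
  carry or: 2
  or sugar: 2
  carry sad: 2
  fast fast: 2
  sad or: 2
  … (13 more, each ≤ 1)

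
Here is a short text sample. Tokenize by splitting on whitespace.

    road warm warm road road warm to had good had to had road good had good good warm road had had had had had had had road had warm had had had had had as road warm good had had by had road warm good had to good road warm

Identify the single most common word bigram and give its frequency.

"had had", 11 times

Bigram frequencies (highest first):
  had had: 11
  road warm: 5
  good had: 4
  had road: 3
  warm road: 2
  to had: 2
  … (18 more, each ≤ 2)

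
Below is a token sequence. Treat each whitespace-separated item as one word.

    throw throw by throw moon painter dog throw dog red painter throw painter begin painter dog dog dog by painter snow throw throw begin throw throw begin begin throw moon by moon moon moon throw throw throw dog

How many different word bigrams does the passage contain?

38 tokens → 37 bigram windows in total.
Repeated bigrams (each contributes count−1 duplicates):
  throw throw: 5
  begin throw: 2
  dog dog: 2
  moon moon: 2
  painter dog: 2
  throw begin: 2
  throw dog: 2
  throw moon: 2
11 duplicate windows → 37 − 11 = 26 distinct.

26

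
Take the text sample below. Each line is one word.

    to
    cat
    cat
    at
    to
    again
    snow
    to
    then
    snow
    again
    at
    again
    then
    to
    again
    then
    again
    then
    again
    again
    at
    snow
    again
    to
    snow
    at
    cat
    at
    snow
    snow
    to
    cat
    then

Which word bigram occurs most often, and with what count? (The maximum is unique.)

Bigram frequencies (highest first):
  again then: 3
  to cat: 2
  cat at: 2
  to again: 2
  snow to: 2
  snow again: 2
  … (17 more, each ≤ 2)

"again then", 3 times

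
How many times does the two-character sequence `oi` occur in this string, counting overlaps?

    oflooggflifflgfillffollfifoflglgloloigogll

Sliding a length-2 window over the 42 characters (41 positions):
  position 36–37: oi

1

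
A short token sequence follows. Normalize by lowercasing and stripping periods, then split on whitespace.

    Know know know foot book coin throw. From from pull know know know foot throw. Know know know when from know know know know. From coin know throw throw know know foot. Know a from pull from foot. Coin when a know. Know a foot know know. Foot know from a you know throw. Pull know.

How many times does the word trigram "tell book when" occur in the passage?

Scanning the 54 overlapping trigram windows for "tell book when":
  (none found)

0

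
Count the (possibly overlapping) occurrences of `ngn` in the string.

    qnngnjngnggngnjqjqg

Sliding a length-3 window over the 19 characters (17 positions):
  position 3–5: ngn
  position 7–9: ngn
  position 12–14: ngn

3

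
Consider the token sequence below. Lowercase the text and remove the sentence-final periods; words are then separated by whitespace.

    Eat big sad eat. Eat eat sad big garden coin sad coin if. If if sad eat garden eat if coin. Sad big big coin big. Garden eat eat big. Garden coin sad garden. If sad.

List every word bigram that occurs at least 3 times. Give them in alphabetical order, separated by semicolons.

big garden; coin sad; eat eat

Bigram counts meeting the condition (at least 3 times):
  big garden: 3
  coin sad: 3
  eat eat: 3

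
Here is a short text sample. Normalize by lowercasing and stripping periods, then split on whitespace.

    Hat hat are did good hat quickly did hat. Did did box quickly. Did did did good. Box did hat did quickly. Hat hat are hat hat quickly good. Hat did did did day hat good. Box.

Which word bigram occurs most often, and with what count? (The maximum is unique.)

"did did", 5 times

Bigram frequencies (highest first):
  did did: 5
  hat hat: 3
  hat did: 3
  hat are: 2
  did good: 2
  good hat: 2
  … (15 more, each ≤ 2)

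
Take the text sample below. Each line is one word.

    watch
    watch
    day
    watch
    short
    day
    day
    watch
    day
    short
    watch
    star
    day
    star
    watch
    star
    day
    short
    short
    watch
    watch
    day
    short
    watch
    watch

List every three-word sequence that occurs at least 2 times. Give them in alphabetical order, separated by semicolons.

day short watch; short watch watch; watch day short; watch star day; watch watch day

Trigram counts meeting the condition (at least 2 times):
  day short watch: 2
  short watch watch: 2
  watch day short: 2
  watch star day: 2
  watch watch day: 2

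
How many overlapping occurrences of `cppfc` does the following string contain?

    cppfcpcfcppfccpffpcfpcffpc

2

Sliding a length-5 window over the 26 characters (22 positions):
  position 1–5: cppfc
  position 9–13: cppfc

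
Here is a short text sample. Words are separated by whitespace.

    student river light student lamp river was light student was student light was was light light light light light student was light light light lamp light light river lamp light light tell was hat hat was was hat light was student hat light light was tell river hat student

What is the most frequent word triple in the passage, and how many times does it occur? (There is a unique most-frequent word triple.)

Trigram frequencies (highest first):
  light light light: 4
  light student was: 2
  was light light: 2
  lamp light light: 2
  student river light: 1
  river light student: 1
  … (35 more, each ≤ 1)

"light light light", 4 times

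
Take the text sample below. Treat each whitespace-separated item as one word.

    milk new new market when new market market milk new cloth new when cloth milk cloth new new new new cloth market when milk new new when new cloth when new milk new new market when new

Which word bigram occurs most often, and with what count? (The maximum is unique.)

Bigram frequencies (highest first):
  new new: 6
  milk new: 4
  when new: 4
  new market: 3
  market when: 3
  new cloth: 3
  … (11 more, each ≤ 2)

"new new", 6 times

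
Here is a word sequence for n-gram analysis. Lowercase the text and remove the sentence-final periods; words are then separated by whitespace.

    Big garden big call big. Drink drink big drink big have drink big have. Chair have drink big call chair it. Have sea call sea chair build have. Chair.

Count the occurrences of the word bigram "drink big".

4

Scanning the 28 overlapping bigram windows for "drink big":
  position 7–8: drink big
  position 9–10: drink big
  position 12–13: drink big
  position 17–18: drink big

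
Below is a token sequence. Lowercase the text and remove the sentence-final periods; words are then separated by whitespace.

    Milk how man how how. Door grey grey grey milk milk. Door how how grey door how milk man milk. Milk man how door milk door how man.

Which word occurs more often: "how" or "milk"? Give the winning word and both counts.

"how": 8 occurrences
"milk": 7 occurrences

"how" (8 vs 7)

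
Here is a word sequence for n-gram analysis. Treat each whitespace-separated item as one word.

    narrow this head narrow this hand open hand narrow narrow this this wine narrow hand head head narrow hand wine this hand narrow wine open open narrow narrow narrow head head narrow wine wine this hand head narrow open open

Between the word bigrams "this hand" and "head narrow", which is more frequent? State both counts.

"head narrow" (4 vs 3)

"this hand": 3 occurrences
"head narrow": 4 occurrences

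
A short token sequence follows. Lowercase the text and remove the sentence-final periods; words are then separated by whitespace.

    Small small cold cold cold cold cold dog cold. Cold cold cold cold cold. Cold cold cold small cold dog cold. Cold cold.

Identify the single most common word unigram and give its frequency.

"cold", 18 times

Unigram frequencies (highest first):
  cold: 18
  small: 3
  dog: 2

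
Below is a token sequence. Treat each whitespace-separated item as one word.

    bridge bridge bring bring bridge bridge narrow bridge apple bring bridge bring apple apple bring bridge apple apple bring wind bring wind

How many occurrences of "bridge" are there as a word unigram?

7

Scanning the 22 tokens for "bridge":
  position 1: bridge
  position 2: bridge
  position 5: bridge
  position 6: bridge
  position 8: bridge
  position 11: bridge
  position 16: bridge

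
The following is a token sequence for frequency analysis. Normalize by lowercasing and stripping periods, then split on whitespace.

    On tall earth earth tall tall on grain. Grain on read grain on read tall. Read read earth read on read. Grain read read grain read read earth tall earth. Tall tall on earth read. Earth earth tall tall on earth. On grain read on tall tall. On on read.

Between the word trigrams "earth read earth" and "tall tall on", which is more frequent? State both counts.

"earth read earth": 1 occurrence
"tall tall on": 4 occurrences

"tall tall on" (4 vs 1)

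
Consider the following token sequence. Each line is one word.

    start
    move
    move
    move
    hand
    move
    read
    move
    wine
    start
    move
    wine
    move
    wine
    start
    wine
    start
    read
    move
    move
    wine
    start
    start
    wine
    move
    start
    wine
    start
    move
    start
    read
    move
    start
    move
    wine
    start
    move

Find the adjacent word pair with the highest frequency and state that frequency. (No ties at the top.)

Bigram frequencies (highest first):
  wine start: 6
  start move: 5
  move wine: 5
  move move: 3
  read move: 3
  start wine: 3
  … (7 more, each ≤ 3)

"wine start", 6 times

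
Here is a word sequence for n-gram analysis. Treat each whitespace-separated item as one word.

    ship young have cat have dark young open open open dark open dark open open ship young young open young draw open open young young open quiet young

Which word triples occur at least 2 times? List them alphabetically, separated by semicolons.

open dark open; young young open

Trigram counts meeting the condition (at least 2 times):
  open dark open: 2
  young young open: 2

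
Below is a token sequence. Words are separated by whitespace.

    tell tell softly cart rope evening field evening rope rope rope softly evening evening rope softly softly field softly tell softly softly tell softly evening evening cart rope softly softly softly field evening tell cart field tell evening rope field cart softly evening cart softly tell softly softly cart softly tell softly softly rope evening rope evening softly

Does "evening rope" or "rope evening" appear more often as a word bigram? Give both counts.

"evening rope" (4 vs 3)

"evening rope": 4 occurrences
"rope evening": 3 occurrences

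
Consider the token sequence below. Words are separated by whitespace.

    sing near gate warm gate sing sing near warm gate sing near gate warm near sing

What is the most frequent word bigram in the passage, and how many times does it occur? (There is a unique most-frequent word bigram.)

"sing near", 3 times

Bigram frequencies (highest first):
  sing near: 3
  near gate: 2
  gate warm: 2
  warm gate: 2
  gate sing: 2
  sing sing: 1
  … (3 more, each ≤ 1)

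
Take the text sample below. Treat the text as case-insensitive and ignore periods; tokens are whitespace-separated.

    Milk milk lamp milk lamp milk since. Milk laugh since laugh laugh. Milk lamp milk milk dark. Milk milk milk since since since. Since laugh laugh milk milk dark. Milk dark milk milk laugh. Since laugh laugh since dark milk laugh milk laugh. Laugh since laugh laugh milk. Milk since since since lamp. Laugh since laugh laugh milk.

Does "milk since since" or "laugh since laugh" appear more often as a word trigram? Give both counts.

"laugh since laugh" (4 vs 2)

"milk since since": 2 occurrences
"laugh since laugh": 4 occurrences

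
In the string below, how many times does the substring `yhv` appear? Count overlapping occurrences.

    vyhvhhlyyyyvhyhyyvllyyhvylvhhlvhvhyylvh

2

Sliding a length-3 window over the 39 characters (37 positions):
  position 2–4: yhv
  position 22–24: yhv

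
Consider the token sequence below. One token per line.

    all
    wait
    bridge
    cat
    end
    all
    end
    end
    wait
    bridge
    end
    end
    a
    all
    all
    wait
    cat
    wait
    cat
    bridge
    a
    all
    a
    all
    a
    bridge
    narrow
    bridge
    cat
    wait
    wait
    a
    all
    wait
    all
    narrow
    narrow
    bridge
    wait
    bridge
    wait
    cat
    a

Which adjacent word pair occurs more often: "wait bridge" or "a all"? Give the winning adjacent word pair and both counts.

"wait bridge": 3 occurrences
"a all": 4 occurrences

"a all" (4 vs 3)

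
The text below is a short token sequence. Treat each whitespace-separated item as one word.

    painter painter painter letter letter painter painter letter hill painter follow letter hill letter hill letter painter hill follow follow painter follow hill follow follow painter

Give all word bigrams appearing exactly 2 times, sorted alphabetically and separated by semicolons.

Bigram counts meeting the condition (exactly 2 times):
  follow follow: 2
  follow painter: 2
  hill follow: 2
  hill letter: 2
  letter painter: 2
  painter follow: 2
  painter letter: 2

follow follow; follow painter; hill follow; hill letter; letter painter; painter follow; painter letter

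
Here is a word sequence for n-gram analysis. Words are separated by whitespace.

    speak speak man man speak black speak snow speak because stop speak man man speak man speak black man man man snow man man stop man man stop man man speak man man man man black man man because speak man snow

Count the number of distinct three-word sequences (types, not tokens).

42 tokens → 40 trigram windows in total.
Repeated trigrams (each contributes count−1 duplicates):
  man man man: 3
  man man speak: 3
  speak man man: 3
  black man man: 2
  man man stop: 2
  man speak black: 2
  man speak man: 2
  man stop man: 2
  … (1 more repeated)
12 duplicate windows → 40 − 12 = 28 distinct.

28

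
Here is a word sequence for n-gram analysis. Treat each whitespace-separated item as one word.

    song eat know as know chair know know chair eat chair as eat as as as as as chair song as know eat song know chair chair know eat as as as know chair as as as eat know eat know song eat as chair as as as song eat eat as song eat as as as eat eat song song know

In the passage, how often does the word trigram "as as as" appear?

Scanning the 60 overlapping trigram windows for "as as as":
  position 14–16: as as as
  position 15–17: as as as
  position 16–18: as as as
  position 30–32: as as as
  position 35–37: as as as
  position 46–48: as as as
  position 55–57: as as as

7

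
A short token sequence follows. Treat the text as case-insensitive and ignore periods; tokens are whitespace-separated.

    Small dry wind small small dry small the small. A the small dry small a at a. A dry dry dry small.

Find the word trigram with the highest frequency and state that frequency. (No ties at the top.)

"small dry small", 2 times

Trigram frequencies (highest first):
  small dry small: 2
  small dry wind: 1
  dry wind small: 1
  wind small small: 1
  small small dry: 1
  dry small the: 1
  … (13 more, each ≤ 1)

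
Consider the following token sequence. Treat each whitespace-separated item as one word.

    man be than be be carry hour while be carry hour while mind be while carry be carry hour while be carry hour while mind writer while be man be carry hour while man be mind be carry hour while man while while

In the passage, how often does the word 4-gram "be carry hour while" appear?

6

Scanning the 40 overlapping 4-gram windows for "be carry hour while":
  position 5–8: be carry hour while
  position 9–12: be carry hour while
  position 17–20: be carry hour while
  position 21–24: be carry hour while
  position 30–33: be carry hour while
  position 37–40: be carry hour while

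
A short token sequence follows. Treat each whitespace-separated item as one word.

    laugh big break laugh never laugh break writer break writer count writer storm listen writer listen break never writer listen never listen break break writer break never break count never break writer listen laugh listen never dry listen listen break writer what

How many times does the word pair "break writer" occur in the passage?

5

Scanning the 41 overlapping bigram windows for "break writer":
  position 7–8: break writer
  position 9–10: break writer
  position 24–25: break writer
  position 31–32: break writer
  position 40–41: break writer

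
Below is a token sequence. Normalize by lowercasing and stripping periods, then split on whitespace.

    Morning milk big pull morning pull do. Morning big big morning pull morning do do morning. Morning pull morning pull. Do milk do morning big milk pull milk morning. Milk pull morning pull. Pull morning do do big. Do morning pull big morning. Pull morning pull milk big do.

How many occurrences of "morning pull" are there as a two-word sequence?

Scanning the 48 overlapping bigram windows for "morning pull":
  position 5–6: morning pull
  position 11–12: morning pull
  position 17–18: morning pull
  position 19–20: morning pull
  position 32–33: morning pull
  position 40–41: morning pull
  position 43–44: morning pull
  position 45–46: morning pull

8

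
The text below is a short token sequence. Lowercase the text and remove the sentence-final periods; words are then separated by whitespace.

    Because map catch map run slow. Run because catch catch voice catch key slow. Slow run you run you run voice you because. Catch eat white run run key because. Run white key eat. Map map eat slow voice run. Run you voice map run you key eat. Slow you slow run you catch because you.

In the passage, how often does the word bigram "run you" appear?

Scanning the 55 overlapping bigram windows for "run you":
  position 16–17: run you
  position 18–19: run you
  position 41–42: run you
  position 45–46: run you
  position 52–53: run you

5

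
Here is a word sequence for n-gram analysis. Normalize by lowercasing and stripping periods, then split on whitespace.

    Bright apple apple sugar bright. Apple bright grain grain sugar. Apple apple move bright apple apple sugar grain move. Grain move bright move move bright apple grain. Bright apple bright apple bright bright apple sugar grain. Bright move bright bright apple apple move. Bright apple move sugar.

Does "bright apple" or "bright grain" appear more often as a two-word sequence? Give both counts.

"bright apple" (9 vs 1)

"bright apple": 9 occurrences
"bright grain": 1 occurrence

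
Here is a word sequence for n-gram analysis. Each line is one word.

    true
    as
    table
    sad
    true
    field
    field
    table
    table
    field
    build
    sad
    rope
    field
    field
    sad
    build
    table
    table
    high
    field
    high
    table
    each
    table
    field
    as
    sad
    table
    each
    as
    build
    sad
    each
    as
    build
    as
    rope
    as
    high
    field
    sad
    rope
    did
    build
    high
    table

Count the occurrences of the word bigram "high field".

2

Scanning the 46 overlapping bigram windows for "high field":
  position 20–21: high field
  position 40–41: high field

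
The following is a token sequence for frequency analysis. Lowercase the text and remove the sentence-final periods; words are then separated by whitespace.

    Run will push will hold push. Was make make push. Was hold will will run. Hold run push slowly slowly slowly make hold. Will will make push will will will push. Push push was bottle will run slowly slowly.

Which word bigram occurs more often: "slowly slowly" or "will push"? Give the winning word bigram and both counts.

"slowly slowly" (3 vs 2)

"slowly slowly": 3 occurrences
"will push": 2 occurrences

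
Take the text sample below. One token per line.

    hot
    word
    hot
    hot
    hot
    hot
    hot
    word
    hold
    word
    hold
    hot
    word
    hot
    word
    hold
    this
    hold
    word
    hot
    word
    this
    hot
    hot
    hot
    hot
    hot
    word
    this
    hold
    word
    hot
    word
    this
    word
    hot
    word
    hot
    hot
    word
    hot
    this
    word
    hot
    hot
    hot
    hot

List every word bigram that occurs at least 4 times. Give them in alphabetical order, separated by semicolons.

Bigram counts meeting the condition (at least 4 times):
  hot hot: 12
  hot word: 9
  word hot: 8

hot hot; hot word; word hot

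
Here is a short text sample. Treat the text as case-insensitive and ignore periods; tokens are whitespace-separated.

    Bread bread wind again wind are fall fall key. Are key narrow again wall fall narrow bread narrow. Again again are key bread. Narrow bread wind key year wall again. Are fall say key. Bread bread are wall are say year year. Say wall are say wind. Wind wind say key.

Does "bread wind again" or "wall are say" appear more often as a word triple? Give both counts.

"wall are say" (2 vs 1)

"bread wind again": 1 occurrence
"wall are say": 2 occurrences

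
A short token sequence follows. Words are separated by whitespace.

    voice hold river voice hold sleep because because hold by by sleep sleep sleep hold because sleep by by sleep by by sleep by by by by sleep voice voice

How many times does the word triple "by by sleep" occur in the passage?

4

Scanning the 28 overlapping trigram windows for "by by sleep":
  position 10–12: by by sleep
  position 18–20: by by sleep
  position 21–23: by by sleep
  position 26–28: by by sleep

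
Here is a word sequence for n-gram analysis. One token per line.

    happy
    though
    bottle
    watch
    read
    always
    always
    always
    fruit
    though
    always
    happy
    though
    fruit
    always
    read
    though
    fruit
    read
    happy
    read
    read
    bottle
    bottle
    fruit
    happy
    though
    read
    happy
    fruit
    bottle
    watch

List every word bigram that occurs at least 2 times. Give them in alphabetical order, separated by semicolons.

Bigram counts meeting the condition (at least 2 times):
  always always: 2
  bottle watch: 2
  happy though: 3
  read happy: 2
  though fruit: 2

always always; bottle watch; happy though; read happy; though fruit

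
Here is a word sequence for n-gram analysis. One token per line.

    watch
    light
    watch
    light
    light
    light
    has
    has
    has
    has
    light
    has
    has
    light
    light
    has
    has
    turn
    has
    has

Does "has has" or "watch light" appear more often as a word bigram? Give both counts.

"has has" (6 vs 2)

"has has": 6 occurrences
"watch light": 2 occurrences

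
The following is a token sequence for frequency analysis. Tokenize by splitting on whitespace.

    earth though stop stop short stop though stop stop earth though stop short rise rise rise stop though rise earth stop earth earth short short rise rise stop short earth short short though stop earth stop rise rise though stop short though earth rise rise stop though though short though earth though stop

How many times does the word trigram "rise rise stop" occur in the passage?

Scanning the 51 overlapping trigram windows for "rise rise stop":
  position 15–17: rise rise stop
  position 26–28: rise rise stop
  position 44–46: rise rise stop

3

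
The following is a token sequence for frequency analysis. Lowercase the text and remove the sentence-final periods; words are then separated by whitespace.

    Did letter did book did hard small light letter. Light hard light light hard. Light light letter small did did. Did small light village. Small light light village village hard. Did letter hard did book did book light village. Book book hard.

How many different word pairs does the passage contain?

26

42 tokens → 41 bigram windows in total.
Repeated bigrams (each contributes count−1 duplicates):
  did book: 3
  light light: 3
  light village: 3
  small light: 3
  book did: 2
  did did: 2
  did letter: 2
  hard did: 2
  … (3 more repeated)
15 duplicate windows → 41 − 15 = 26 distinct.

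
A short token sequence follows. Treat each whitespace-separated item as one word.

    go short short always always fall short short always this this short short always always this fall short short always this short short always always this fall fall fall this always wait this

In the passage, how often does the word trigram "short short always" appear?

Scanning the 31 overlapping trigram windows for "short short always":
  position 2–4: short short always
  position 7–9: short short always
  position 12–14: short short always
  position 18–20: short short always
  position 22–24: short short always

5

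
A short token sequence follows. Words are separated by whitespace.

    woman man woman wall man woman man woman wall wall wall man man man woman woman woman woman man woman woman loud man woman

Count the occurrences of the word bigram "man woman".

6

Scanning the 23 overlapping bigram windows for "man woman":
  position 2–3: man woman
  position 5–6: man woman
  position 7–8: man woman
  position 14–15: man woman
  position 19–20: man woman
  position 23–24: man woman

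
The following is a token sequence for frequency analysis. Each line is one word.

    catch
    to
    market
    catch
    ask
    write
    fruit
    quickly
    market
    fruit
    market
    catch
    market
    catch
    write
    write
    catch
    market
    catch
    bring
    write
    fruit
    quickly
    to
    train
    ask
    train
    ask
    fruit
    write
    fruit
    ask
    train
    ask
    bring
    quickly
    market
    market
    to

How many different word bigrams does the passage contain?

39 tokens → 38 bigram windows in total.
Repeated bigrams (each contributes count−1 duplicates):
  market catch: 4
  train ask: 3
  write fruit: 3
  ask train: 2
  catch market: 2
  fruit quickly: 2
  quickly market: 2
11 duplicate windows → 38 − 11 = 27 distinct.

27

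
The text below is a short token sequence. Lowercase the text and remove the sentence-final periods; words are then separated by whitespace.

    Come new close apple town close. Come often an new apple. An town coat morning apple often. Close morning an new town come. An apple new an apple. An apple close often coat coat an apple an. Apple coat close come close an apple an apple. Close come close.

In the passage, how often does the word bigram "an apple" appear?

7

Scanning the 48 overlapping bigram windows for "an apple":
  position 24–25: an apple
  position 27–28: an apple
  position 29–30: an apple
  position 35–36: an apple
  position 37–38: an apple
  position 43–44: an apple
  position 45–46: an apple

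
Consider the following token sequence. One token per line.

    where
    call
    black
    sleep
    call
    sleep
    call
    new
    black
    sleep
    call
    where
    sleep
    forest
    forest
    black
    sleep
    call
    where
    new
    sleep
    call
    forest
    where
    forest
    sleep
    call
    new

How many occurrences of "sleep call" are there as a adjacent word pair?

6

Scanning the 27 overlapping bigram windows for "sleep call":
  position 4–5: sleep call
  position 6–7: sleep call
  position 10–11: sleep call
  position 17–18: sleep call
  position 21–22: sleep call
  position 26–27: sleep call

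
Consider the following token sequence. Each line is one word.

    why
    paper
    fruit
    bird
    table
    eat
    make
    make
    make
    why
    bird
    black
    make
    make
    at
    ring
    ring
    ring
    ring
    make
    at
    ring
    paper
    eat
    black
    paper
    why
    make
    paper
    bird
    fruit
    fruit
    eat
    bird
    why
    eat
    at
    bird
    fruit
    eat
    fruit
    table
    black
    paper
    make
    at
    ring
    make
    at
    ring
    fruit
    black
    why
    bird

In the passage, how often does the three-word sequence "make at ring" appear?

4

Scanning the 52 overlapping trigram windows for "make at ring":
  position 14–16: make at ring
  position 20–22: make at ring
  position 45–47: make at ring
  position 48–50: make at ring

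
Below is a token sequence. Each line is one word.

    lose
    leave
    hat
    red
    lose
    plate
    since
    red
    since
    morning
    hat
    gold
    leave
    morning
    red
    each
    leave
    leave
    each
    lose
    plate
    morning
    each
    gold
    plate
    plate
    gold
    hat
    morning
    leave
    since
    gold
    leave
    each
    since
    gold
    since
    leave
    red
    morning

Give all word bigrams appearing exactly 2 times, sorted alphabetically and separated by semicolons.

Bigram counts meeting the condition (exactly 2 times):
  gold leave: 2
  leave each: 2
  lose plate: 2
  since gold: 2

gold leave; leave each; lose plate; since gold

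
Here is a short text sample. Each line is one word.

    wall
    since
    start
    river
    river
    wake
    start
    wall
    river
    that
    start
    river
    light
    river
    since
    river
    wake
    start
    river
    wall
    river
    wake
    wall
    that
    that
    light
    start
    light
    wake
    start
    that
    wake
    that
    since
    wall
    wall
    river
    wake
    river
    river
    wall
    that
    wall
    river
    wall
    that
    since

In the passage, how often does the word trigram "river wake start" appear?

Scanning the 45 overlapping trigram windows for "river wake start":
  position 5–7: river wake start
  position 16–18: river wake start

2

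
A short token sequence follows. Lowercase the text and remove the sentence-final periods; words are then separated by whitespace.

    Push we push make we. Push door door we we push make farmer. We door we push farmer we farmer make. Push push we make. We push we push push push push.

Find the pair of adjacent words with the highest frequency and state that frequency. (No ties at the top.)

Bigram frequencies (highest first):
  we push: 6
  push push: 4
  push we: 3
  push make: 2
  make we: 2
  door we: 2
  … (11 more, each ≤ 2)

"we push", 6 times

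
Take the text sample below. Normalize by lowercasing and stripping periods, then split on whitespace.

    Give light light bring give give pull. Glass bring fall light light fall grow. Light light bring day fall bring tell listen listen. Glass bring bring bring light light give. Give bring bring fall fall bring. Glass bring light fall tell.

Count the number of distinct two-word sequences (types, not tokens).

41 tokens → 40 bigram windows in total.
Repeated bigrams (each contributes count−1 duplicates):
  light light: 4
  bring bring: 3
  glass bring: 3
  bring fall: 2
  bring light: 2
  fall bring: 2
  give give: 2
  light bring: 2
  … (1 more repeated)
13 duplicate windows → 40 − 13 = 27 distinct.

27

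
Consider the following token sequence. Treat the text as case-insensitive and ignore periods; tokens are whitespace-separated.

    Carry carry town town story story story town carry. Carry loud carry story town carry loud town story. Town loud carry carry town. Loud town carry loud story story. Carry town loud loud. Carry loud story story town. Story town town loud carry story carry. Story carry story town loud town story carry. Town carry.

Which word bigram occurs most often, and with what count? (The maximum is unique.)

Bigram frequencies (highest first):
  story town: 6
  town loud: 5
  carry town: 4
  town story: 4
  story story: 4
  town carry: 4
  … (9 more, each ≤ 4)

"story town", 6 times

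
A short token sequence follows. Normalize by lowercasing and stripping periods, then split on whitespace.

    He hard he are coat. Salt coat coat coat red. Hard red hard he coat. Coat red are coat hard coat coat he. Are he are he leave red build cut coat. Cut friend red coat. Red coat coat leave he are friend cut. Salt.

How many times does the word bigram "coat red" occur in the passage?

Scanning the 44 overlapping bigram windows for "coat red":
  position 9–10: coat red
  position 16–17: coat red
  position 36–37: coat red

3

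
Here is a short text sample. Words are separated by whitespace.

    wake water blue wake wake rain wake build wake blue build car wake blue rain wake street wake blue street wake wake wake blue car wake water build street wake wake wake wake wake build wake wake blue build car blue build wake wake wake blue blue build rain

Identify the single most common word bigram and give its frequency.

Bigram frequencies (highest first):
  wake wake: 10
  wake blue: 6
  blue build: 4
  build wake: 3
  street wake: 3
  wake water: 2
  … (16 more, each ≤ 2)

"wake wake", 10 times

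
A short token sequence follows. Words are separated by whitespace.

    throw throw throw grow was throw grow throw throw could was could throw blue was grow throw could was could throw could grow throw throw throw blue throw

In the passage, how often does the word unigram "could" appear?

Scanning the 28 tokens for "could":
  position 10: could
  position 12: could
  position 18: could
  position 20: could
  position 22: could

5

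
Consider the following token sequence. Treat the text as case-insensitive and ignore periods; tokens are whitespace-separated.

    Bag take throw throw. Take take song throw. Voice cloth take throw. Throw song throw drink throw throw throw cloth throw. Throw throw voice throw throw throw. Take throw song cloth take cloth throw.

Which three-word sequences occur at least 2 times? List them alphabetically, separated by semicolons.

take throw throw; throw throw take; throw throw throw

Trigram counts meeting the condition (at least 2 times):
  take throw throw: 2
  throw throw take: 2
  throw throw throw: 3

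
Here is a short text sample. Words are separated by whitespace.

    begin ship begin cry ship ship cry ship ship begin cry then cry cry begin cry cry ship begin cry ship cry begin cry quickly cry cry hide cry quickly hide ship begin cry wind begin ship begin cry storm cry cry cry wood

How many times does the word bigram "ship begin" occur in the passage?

Scanning the 43 overlapping bigram windows for "ship begin":
  position 2–3: ship begin
  position 9–10: ship begin
  position 18–19: ship begin
  position 32–33: ship begin
  position 37–38: ship begin

5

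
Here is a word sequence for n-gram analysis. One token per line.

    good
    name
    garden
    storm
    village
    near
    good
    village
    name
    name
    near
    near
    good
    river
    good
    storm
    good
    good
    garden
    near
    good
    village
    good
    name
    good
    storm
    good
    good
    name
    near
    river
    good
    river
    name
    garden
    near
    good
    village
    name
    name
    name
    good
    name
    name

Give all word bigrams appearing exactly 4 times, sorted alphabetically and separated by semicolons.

good name; name name; near good

Bigram counts meeting the condition (exactly 4 times):
  good name: 4
  name name: 4
  near good: 4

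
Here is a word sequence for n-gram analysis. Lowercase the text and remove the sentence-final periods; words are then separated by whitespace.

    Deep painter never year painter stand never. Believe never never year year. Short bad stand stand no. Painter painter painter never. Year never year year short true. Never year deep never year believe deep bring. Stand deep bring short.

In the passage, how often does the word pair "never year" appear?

Scanning the 38 overlapping bigram windows for "never year":
  position 3–4: never year
  position 10–11: never year
  position 21–22: never year
  position 23–24: never year
  position 28–29: never year
  position 31–32: never year

6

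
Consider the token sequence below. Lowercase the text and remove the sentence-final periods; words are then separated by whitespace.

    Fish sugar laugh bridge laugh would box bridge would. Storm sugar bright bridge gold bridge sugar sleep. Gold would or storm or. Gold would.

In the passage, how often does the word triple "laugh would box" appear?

1

Scanning the 22 overlapping trigram windows for "laugh would box":
  position 5–7: laugh would box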